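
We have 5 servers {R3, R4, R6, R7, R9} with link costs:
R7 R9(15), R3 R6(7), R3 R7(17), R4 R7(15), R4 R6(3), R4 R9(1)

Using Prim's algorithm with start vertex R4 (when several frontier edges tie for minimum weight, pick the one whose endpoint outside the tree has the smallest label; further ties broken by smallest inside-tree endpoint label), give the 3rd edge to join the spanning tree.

Prim, starting at R4.
Step 1: frontier [R4 R9 1, R4 R6 3, R4 R7 15] → take R4 R9 (1); add R9.
Step 2: frontier [R4 R6 3, R4 R7 15, R7 R9 15] → take R4 R6 (3); add R6.
Step 3: frontier [R4 R7 15, R3 R6 7, R7 R9 15] → take R3 R6 (7); add R3.
Step 4: frontier [R3 R7 17, R4 R7 15, R7 R9 15] → take R4 R7 (15); add R7.
The 3rd edge added is R3 R6.

R3-R6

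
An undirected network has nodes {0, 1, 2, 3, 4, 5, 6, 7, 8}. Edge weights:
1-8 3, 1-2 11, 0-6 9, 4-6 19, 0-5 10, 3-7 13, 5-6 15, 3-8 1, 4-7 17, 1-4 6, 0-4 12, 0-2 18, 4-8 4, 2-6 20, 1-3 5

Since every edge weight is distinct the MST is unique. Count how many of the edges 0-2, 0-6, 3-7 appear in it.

2

Kruskal's algorithm — process edges by increasing weight (ties by edge label):
3-8 (1): add — endpoints in different components.
1-8 (3): add — endpoints in different components.
4-8 (4): add — endpoints in different components.
1-3 (5): skip — 1 and 3 already connected.
1-4 (6): skip — 1 and 4 already connected.
0-6 (9): add — endpoints in different components.
0-5 (10): add — endpoints in different components.
1-2 (11): add — endpoints in different components.
0-4 (12): add — endpoints in different components.
3-7 (13): add — endpoints in different components.
MST edge set: {3-8, 1-8, 4-8, 0-6, 0-5, 1-2, 0-4, 3-7}.
Of the listed edges, {0-6, 3-7} are in the MST → 2.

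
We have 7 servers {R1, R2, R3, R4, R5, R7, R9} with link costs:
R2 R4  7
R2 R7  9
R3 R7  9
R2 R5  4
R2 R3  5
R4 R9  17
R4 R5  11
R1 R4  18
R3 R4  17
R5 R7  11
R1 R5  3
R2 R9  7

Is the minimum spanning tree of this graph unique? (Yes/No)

Sort edges by weight, then run Kruskal:
R1 R5 (3): add — endpoints in different components.
R2 R5 (4): add — endpoints in different components.
R2 R3 (5): add — endpoints in different components.
R2 R4 (7): add — endpoints in different components.
R2 R9 (7): add — endpoints in different components.
R2 R7 (9): add — endpoints in different components.
Non-tree edge R3 R7 has weight 9, equal to the heaviest edge on its tree cycle — swapping gives another MST of the same weight. Not unique.

No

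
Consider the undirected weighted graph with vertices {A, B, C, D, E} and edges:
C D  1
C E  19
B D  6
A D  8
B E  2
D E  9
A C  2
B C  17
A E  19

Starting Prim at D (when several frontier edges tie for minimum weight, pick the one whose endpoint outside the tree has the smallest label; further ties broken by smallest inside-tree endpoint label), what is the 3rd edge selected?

Grow the tree from D using Prim:
Step 1: cheapest edge leaving the tree is C D (1); add C.
Step 2: cheapest edge leaving the tree is A C (2); add A.
Step 3: cheapest edge leaving the tree is B D (6); add B.
Step 4: cheapest edge leaving the tree is B E (2); add E.
The 3rd edge added is B D.

B-D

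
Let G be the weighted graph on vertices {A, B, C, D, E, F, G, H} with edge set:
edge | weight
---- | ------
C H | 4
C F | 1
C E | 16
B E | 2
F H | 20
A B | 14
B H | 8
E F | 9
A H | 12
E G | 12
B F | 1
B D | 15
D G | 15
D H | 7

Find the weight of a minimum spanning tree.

Grow the tree from F using Prim:
Step 1: frontier [B F 1, C F 1, E F 9, F H 20] → take B F (1); add B.
Step 2: frontier [B E 2, B H 8, A B 14, B D 15, C F 1, E F 9, F H 20] → take C F (1); add C.
Step 3: frontier [B E 2, B H 8, A B 14, B D 15, C H 4, C E 16, E F 9, F H 20] → take B E (2); add E.
Step 4: frontier [B H 8, A B 14, B D 15, C H 4, E G 12, F H 20] → take C H (4); add H.
Step 5: frontier [A B 14, B D 15, E G 12, D H 7, A H 12] → take D H (7); add D.
Step 6: frontier [A B 14, D G 15, E G 12, A H 12] → take A H (12); add A.
Step 7: frontier [D G 15, E G 12] → take E G (12); add G.
MST edges: B F, C F, B E, C H, D H, A H, E G; total weight 1+1+2+4+7+12+12 = 39.

39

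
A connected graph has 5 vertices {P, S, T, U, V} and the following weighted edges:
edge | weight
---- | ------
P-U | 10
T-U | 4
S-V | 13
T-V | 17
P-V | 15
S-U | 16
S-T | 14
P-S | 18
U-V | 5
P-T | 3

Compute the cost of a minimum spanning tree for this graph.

25

Kruskal's algorithm — process edges by increasing weight (ties by edge label):
P-T (3): add — endpoints in different components.
T-U (4): add — endpoints in different components.
U-V (5): add — endpoints in different components.
P-U (10): skip — U and P already connected.
S-V (13): add — endpoints in different components.
MST edges: P-T, T-U, U-V, S-V; total weight 3+4+5+13 = 25.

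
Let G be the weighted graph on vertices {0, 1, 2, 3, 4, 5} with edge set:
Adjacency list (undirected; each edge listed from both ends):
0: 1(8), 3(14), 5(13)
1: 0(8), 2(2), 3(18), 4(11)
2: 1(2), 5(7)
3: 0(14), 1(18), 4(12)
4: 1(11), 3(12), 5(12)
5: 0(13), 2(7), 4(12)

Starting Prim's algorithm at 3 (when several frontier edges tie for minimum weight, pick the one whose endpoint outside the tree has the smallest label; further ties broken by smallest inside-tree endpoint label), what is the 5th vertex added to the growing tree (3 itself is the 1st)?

Prim, starting at 3.
Step 1: frontier [3-4 12, 0-3 14, 1-3 18] → take 3-4 (12); add 4.
Step 2: frontier [0-3 14, 1-3 18, 1-4 11, 4-5 12] → take 1-4 (11); add 1.
Step 3: frontier [1-2 2, 0-1 8, 0-3 14, 4-5 12] → take 1-2 (2); add 2.
Step 4: frontier [0-1 8, 2-5 7, 0-3 14, 4-5 12] → take 2-5 (7); add 5.
Step 5: frontier [0-1 8, 0-3 14, 0-5 13] → take 0-1 (8); add 0.
Vertex order: 3, 4, 1, 2, 5, 0. The 5th vertex is 5.

5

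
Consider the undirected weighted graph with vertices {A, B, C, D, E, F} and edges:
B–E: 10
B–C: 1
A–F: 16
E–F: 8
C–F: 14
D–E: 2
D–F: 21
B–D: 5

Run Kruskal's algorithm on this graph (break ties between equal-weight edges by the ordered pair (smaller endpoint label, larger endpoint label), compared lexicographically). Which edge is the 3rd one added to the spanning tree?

B-D

Kruskal's algorithm — process edges by increasing weight (ties by edge label):
B–C (1): add — endpoints in different components.
D–E (2): add — endpoints in different components.
B–D (5): add — endpoints in different components.
E–F (8): add — endpoints in different components.
B–E (10): skip — B and E already connected.
C–F (14): skip — C and F already connected.
A–F (16): add — endpoints in different components.
The 3rd edge added is B–D.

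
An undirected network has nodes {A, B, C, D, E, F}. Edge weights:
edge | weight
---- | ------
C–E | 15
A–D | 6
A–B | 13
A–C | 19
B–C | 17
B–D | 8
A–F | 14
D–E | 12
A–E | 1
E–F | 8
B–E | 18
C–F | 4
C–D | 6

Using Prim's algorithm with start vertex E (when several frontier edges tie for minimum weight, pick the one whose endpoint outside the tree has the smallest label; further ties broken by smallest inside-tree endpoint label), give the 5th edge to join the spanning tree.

Prim, starting at E.
Step 1: frontier [A–E 1, E–F 8, D–E 12, C–E 15, B–E 18] → take A–E (1); add A.
Step 2: frontier [A–D 6, A–B 13, A–F 14, A–C 19, E–F 8, D–E 12, C–E 15, B–E 18] → take A–D (6); add D.
Step 3: frontier [A–B 13, A–F 14, A–C 19, C–D 6, B–D 8, E–F 8, C–E 15, B–E 18] → take C–D (6); add C.
Step 4: frontier [A–B 13, A–F 14, C–F 4, B–C 17, B–D 8, E–F 8, B–E 18] → take C–F (4); add F.
Step 5: frontier [A–B 13, B–C 17, B–D 8, B–E 18] → take B–D (8); add B.
The 5th edge added is B–D.

B-D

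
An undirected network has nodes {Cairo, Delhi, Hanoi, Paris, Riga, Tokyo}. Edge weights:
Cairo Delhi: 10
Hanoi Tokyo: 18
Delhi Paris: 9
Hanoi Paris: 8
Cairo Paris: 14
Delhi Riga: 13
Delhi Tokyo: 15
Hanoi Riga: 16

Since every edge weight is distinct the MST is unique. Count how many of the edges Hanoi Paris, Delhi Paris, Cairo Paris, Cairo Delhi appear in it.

Kruskal: consider edges lightest-first.
Hanoi Paris (8): add — endpoints in different components.
Delhi Paris (9): add — endpoints in different components.
Cairo Delhi (10): add — endpoints in different components.
Delhi Riga (13): add — endpoints in different components.
Cairo Paris (14): skip — Cairo and Paris already connected.
Delhi Tokyo (15): add — endpoints in different components.
MST edge set: {Hanoi Paris, Delhi Paris, Cairo Delhi, Delhi Riga, Delhi Tokyo}.
Of the listed edges, {Hanoi Paris, Delhi Paris, Cairo Delhi} are in the MST → 3.

3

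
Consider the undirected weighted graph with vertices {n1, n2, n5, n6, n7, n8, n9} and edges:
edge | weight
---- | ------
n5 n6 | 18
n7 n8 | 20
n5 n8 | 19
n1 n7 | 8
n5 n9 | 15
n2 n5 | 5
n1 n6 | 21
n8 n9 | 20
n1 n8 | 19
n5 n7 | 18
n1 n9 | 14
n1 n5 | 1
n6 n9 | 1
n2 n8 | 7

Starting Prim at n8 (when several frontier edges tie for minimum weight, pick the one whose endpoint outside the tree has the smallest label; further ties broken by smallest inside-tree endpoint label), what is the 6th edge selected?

n6-n9

Prim, starting at n8.
Step 1: cheapest edge leaving the tree is n2 n8 (7); add n2.
Step 2: cheapest edge leaving the tree is n2 n5 (5); add n5.
Step 3: cheapest edge leaving the tree is n1 n5 (1); add n1.
Step 4: cheapest edge leaving the tree is n1 n7 (8); add n7.
Step 5: cheapest edge leaving the tree is n1 n9 (14); add n9.
Step 6: cheapest edge leaving the tree is n6 n9 (1); add n6.
The 6th edge added is n6 n9.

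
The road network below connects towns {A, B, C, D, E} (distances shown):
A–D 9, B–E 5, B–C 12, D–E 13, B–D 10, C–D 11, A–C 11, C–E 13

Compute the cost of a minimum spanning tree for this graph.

35

Kruskal's algorithm — process edges by increasing weight (ties by edge label):
B–E (5): add — endpoints in different components.
A–D (9): add — endpoints in different components.
B–D (10): add — endpoints in different components.
A–C (11): add — endpoints in different components.
MST edges: B–E, A–D, B–D, A–C; total weight 5+9+10+11 = 35.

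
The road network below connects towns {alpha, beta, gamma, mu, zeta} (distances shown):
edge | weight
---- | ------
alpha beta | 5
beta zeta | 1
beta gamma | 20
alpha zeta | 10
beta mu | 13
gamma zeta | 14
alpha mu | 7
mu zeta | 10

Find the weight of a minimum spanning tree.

Prim, starting at beta.
Step 1: frontier [beta zeta 1, alpha beta 5, beta mu 13, beta gamma 20] → take beta zeta (1); add zeta.
Step 2: frontier [alpha beta 5, beta mu 13, beta gamma 20, alpha zeta 10, mu zeta 10, gamma zeta 14] → take alpha beta (5); add alpha.
Step 3: frontier [alpha mu 7, beta mu 13, beta gamma 20, mu zeta 10, gamma zeta 14] → take alpha mu (7); add mu.
Step 4: frontier [beta gamma 20, gamma zeta 14] → take gamma zeta (14); add gamma.
MST edges: beta zeta, alpha beta, alpha mu, gamma zeta; total weight 1+5+7+14 = 27.

27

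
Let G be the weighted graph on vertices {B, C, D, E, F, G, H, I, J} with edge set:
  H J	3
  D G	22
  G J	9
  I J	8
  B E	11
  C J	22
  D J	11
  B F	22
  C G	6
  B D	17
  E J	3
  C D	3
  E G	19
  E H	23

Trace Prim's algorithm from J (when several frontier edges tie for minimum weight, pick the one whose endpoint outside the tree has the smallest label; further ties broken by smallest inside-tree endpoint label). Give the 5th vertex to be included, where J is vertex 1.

Grow the tree from J using Prim:
Step 1: frontier [E J 3, H J 3, I J 8, G J 9, D J 11, C J 22] → take E J (3); add E.
Step 2: frontier [B E 11, E G 19, E H 23, H J 3, I J 8, G J 9, D J 11, C J 22] → take H J (3); add H.
Step 3: frontier [B E 11, E G 19, I J 8, G J 9, D J 11, C J 22] → take I J (8); add I.
Step 4: frontier [B E 11, E G 19, G J 9, D J 11, C J 22] → take G J (9); add G.
Step 5: frontier [B E 11, C G 6, D G 22, D J 11, C J 22] → take C G (6); add C.
Step 6: frontier [C D 3, B E 11, D G 22, D J 11] → take C D (3); add D.
Step 7: frontier [B D 17, B E 11] → take B E (11); add B.
Step 8: frontier [B F 22] → take B F (22); add F.
Vertex order: J, E, H, I, G, C, D, B, F. The 5th vertex is G.

G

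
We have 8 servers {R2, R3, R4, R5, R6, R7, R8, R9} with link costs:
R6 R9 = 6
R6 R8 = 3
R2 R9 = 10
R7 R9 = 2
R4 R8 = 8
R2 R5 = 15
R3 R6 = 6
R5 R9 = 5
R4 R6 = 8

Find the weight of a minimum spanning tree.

40

Kruskal: consider edges lightest-first.
R7 R9 (2): add — endpoints in different components.
R6 R8 (3): add — endpoints in different components.
R5 R9 (5): add — endpoints in different components.
R3 R6 (6): add — endpoints in different components.
R6 R9 (6): add — endpoints in different components.
R4 R6 (8): add — endpoints in different components.
R4 R8 (8): skip — R8 and R4 already connected.
R2 R9 (10): add — endpoints in different components.
MST edges: R7 R9, R6 R8, R5 R9, R3 R6, R6 R9, R4 R6, R2 R9; total weight 2+3+5+6+6+8+10 = 40.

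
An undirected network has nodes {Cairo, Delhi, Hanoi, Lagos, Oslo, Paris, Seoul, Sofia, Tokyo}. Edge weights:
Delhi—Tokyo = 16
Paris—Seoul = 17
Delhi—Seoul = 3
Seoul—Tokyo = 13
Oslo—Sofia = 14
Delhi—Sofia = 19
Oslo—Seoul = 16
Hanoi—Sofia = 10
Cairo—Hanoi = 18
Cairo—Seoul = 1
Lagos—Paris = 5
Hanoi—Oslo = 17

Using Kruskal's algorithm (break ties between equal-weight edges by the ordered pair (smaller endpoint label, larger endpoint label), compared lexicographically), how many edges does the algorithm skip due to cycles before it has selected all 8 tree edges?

Kruskal's algorithm — process edges by increasing weight (ties by edge label):
Cairo—Seoul (1): add — endpoints in different components.
Delhi—Seoul (3): add — endpoints in different components.
Lagos—Paris (5): add — endpoints in different components.
Hanoi—Sofia (10): add — endpoints in different components.
Seoul—Tokyo (13): add — endpoints in different components.
Oslo—Sofia (14): add — endpoints in different components.
Delhi—Tokyo (16): skip — Delhi and Tokyo already connected.
Oslo—Seoul (16): add — endpoints in different components.
Hanoi—Oslo (17): skip — Hanoi and Oslo already connected.
Paris—Seoul (17): add — endpoints in different components.
Edges rejected before the tree was complete: 2.

2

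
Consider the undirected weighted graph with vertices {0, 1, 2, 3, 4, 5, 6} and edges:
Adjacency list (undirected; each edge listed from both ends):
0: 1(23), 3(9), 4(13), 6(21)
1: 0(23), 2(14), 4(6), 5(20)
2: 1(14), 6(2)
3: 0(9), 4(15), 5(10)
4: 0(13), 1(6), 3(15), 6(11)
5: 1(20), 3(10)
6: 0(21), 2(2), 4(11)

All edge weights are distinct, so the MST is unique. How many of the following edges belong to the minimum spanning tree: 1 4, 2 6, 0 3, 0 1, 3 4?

Kruskal's algorithm — process edges by increasing weight (ties by edge label):
2 6 (2): add. Components now {0} {1} {2,6} {3} {4} {5}
1 4 (6): add. Components now {0} {1,4} {2,6} {3} {5}
0 3 (9): add. Components now {0,3} {1,4} {2,6} {5}
3 5 (10): add. Components now {0,3,5} {1,4} {2,6}
4 6 (11): add. Components now {0,3,5} {1,2,4,6}
0 4 (13): add. Components now {0,1,2,3,4,5,6}
MST edge set: {2 6, 1 4, 0 3, 3 5, 4 6, 0 4}.
Of the listed edges, {1 4, 2 6, 0 3} are in the MST → 3.

3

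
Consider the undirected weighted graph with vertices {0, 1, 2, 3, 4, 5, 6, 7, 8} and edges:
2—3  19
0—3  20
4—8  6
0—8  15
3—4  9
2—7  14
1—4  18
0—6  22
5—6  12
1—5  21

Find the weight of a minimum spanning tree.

114

Kruskal: consider edges lightest-first.
4—8 (6): add — endpoints in different components.
3—4 (9): add — endpoints in different components.
5—6 (12): add — endpoints in different components.
2—7 (14): add — endpoints in different components.
0—8 (15): add — endpoints in different components.
1—4 (18): add — endpoints in different components.
2—3 (19): add — endpoints in different components.
0—3 (20): skip — 0 and 3 already connected.
1—5 (21): add — endpoints in different components.
MST edges: 4—8, 3—4, 5—6, 2—7, 0—8, 1—4, 2—3, 1—5; total weight 6+9+12+14+15+18+19+21 = 114.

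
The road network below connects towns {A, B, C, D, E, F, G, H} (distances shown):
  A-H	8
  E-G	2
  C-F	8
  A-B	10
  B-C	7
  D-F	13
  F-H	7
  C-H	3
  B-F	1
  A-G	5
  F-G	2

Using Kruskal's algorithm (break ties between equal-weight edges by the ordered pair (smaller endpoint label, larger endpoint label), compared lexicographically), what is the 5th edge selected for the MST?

A-G

Kruskal's algorithm — process edges by increasing weight (ties by edge label):
B-F (1): add — endpoints in different components.
E-G (2): add — endpoints in different components.
F-G (2): add — endpoints in different components.
C-H (3): add — endpoints in different components.
A-G (5): add — endpoints in different components.
B-C (7): add — endpoints in different components.
F-H (7): skip — F and H already connected.
A-H (8): skip — A and H already connected.
C-F (8): skip — C and F already connected.
A-B (10): skip — A and B already connected.
D-F (13): add — endpoints in different components.
The 5th edge added is A-G.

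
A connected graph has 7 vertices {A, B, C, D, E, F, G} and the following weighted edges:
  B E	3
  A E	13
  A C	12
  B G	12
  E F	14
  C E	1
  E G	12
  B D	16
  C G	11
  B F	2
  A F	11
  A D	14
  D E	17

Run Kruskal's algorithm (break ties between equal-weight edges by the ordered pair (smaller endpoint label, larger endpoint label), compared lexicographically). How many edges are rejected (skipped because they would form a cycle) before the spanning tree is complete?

Kruskal's algorithm — process edges by increasing weight (ties by edge label):
C E (1): add. Components now {A} {B} {C,E} {D} {F} {G}
B F (2): add. Components now {A} {B,F} {C,E} {D} {G}
B E (3): add. Components now {A} {B,C,E,F} {D} {G}
A F (11): add. Components now {A,B,C,E,F} {D} {G}
C G (11): add. Components now {A,B,C,E,F,G} {D}
A C (12): skip — A and C already connected.
B G (12): skip — B and G already connected.
E G (12): skip — E and G already connected.
A E (13): skip — A and E already connected.
A D (14): add. Components now {A,B,C,D,E,F,G}
Edges rejected before the tree was complete: 4.

4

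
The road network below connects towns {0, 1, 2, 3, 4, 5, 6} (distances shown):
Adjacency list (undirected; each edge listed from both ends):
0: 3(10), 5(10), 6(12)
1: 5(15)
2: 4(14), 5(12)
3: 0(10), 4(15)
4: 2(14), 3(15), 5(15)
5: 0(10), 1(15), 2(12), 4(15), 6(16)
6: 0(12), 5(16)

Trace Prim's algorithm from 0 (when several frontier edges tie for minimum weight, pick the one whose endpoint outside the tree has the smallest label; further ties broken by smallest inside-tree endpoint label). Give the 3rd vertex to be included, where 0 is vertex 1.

Prim, starting at 0.
Step 1: frontier [0-3 10, 0-5 10, 0-6 12] → take 0-3 (10); add 3.
Step 2: frontier [0-5 10, 0-6 12, 3-4 15] → take 0-5 (10); add 5.
Step 3: frontier [0-6 12, 3-4 15, 2-5 12, 1-5 15, 4-5 15, 5-6 16] → take 2-5 (12); add 2.
Step 4: frontier [0-6 12, 2-4 14, 3-4 15, 1-5 15, 4-5 15, 5-6 16] → take 0-6 (12); add 6.
Step 5: frontier [2-4 14, 3-4 15, 1-5 15, 4-5 15] → take 2-4 (14); add 4.
Step 6: frontier [1-5 15] → take 1-5 (15); add 1.
Vertex order: 0, 3, 5, 2, 6, 4, 1. The 3rd vertex is 5.

5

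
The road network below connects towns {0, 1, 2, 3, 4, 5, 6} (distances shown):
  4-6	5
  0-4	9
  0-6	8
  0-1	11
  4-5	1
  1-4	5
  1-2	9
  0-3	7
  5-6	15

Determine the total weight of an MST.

Kruskal: consider edges lightest-first.
4-5 (1): add — endpoints in different components.
1-4 (5): add — endpoints in different components.
4-6 (5): add — endpoints in different components.
0-3 (7): add — endpoints in different components.
0-6 (8): add — endpoints in different components.
0-4 (9): skip — 0 and 4 already connected.
1-2 (9): add — endpoints in different components.
MST edges: 4-5, 1-4, 4-6, 0-3, 0-6, 1-2; total weight 1+5+5+7+8+9 = 35.

35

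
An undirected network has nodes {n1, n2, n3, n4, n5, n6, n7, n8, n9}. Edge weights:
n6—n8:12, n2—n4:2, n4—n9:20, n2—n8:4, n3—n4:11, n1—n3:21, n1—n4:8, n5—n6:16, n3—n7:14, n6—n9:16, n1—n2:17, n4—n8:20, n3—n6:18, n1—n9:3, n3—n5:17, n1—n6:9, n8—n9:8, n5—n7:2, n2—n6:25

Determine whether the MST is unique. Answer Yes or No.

No

Sort edges by weight, then run Kruskal:
n2—n4 (2): add — endpoints in different components.
n5—n7 (2): add — endpoints in different components.
n1—n9 (3): add — endpoints in different components.
n2—n8 (4): add — endpoints in different components.
n1—n4 (8): add — endpoints in different components.
n8—n9 (8): skip — n8 and n9 already connected.
n1—n6 (9): add — endpoints in different components.
n3—n4 (11): add — endpoints in different components.
n6—n8 (12): skip — n8 and n6 already connected.
n3—n7 (14): add — endpoints in different components.
Non-tree edge n8—n9 has weight 8, equal to the heaviest edge on its tree cycle — swapping gives another MST of the same weight. Not unique.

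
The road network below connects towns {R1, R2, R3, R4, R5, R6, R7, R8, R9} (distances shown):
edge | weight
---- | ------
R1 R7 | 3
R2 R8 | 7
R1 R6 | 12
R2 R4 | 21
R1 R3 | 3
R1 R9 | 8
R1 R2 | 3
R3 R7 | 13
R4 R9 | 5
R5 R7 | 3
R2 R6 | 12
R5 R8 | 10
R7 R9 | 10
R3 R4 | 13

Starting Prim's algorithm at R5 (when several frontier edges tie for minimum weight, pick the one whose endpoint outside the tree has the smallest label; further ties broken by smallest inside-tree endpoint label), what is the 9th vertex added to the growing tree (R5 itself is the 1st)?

R6

Prim, starting at R5.
Step 1: cheapest edge leaving the tree is R5 R7 (3); add R7.
Step 2: cheapest edge leaving the tree is R1 R7 (3); add R1.
Step 3: cheapest edge leaving the tree is R1 R2 (3); add R2.
Step 4: cheapest edge leaving the tree is R1 R3 (3); add R3.
Step 5: cheapest edge leaving the tree is R2 R8 (7); add R8.
Step 6: cheapest edge leaving the tree is R1 R9 (8); add R9.
Step 7: cheapest edge leaving the tree is R4 R9 (5); add R4.
Step 8: cheapest edge leaving the tree is R1 R6 (12); add R6.
Vertex order: R5, R7, R1, R2, R3, R8, R9, R4, R6. The 9th vertex is R6.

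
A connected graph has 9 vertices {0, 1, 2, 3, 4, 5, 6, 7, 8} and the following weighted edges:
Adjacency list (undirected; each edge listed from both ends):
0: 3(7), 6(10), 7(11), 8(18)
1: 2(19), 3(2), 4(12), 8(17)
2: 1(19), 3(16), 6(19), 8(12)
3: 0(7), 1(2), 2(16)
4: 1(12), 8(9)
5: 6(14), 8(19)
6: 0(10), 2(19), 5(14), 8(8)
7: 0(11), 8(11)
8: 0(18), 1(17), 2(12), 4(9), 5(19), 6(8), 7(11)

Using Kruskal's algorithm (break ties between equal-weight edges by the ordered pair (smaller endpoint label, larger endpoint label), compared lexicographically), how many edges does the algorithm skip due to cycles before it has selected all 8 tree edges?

Kruskal's algorithm — process edges by increasing weight (ties by edge label):
1–3 (2): add — endpoints in different components.
0–3 (7): add — endpoints in different components.
6–8 (8): add — endpoints in different components.
4–8 (9): add — endpoints in different components.
0–6 (10): add — endpoints in different components.
0–7 (11): add — endpoints in different components.
7–8 (11): skip — 7 and 8 already connected.
1–4 (12): skip — 1 and 4 already connected.
2–8 (12): add — endpoints in different components.
5–6 (14): add — endpoints in different components.
Edges rejected before the tree was complete: 2.

2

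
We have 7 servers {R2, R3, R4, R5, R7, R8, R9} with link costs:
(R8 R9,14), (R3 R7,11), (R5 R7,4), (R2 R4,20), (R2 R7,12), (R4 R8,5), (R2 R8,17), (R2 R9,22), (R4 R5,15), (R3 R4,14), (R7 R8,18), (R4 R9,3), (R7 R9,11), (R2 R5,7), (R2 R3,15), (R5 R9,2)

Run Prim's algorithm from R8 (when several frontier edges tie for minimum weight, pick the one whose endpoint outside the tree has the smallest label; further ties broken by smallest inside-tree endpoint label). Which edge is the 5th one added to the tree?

R2-R5

Prim's algorithm from R8:
Step 1: cheapest edge leaving the tree is R4 R8 (5); add R4.
Step 2: cheapest edge leaving the tree is R4 R9 (3); add R9.
Step 3: cheapest edge leaving the tree is R5 R9 (2); add R5.
Step 4: cheapest edge leaving the tree is R5 R7 (4); add R7.
Step 5: cheapest edge leaving the tree is R2 R5 (7); add R2.
Step 6: cheapest edge leaving the tree is R3 R7 (11); add R3.
The 5th edge added is R2 R5.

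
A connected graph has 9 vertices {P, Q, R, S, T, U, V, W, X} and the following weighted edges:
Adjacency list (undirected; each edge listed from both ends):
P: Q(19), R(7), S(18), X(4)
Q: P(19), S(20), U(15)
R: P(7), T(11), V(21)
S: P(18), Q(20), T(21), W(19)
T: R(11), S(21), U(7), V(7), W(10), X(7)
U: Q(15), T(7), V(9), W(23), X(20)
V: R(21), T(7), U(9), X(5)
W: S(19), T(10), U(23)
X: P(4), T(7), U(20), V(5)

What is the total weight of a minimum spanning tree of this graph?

73

Prim, starting at W.
Step 1: cheapest edge leaving the tree is T-W (10); add T.
Step 2: cheapest edge leaving the tree is T-U (7); add U.
Step 3: cheapest edge leaving the tree is T-V (7); add V.
Step 4: cheapest edge leaving the tree is V-X (5); add X.
Step 5: cheapest edge leaving the tree is P-X (4); add P.
Step 6: cheapest edge leaving the tree is P-R (7); add R.
Step 7: cheapest edge leaving the tree is Q-U (15); add Q.
Step 8: cheapest edge leaving the tree is P-S (18); add S.
MST edges: T-W, T-U, T-V, V-X, P-X, P-R, Q-U, P-S; total weight 10+7+7+5+4+7+15+18 = 73.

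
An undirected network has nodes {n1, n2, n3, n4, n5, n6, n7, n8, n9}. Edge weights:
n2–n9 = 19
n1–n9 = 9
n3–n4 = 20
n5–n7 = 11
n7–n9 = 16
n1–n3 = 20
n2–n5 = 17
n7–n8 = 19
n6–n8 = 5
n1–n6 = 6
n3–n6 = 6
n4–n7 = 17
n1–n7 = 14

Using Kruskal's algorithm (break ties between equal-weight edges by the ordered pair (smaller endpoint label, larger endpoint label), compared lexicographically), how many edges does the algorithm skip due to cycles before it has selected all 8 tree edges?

Kruskal's algorithm — process edges by increasing weight (ties by edge label):
n6–n8 (5): add — endpoints in different components.
n1–n6 (6): add — endpoints in different components.
n3–n6 (6): add — endpoints in different components.
n1–n9 (9): add — endpoints in different components.
n5–n7 (11): add — endpoints in different components.
n1–n7 (14): add — endpoints in different components.
n7–n9 (16): skip — n9 and n7 already connected.
n2–n5 (17): add — endpoints in different components.
n4–n7 (17): add — endpoints in different components.
Edges rejected before the tree was complete: 1.

1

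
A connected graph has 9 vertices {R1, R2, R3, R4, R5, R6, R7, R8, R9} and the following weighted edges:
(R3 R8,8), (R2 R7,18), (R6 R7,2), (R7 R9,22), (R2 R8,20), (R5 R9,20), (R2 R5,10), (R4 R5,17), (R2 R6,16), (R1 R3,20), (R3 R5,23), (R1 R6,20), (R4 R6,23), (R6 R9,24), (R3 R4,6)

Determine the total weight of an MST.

Grow the tree from R7 using Prim:
Step 1: cheapest edge leaving the tree is R6 R7 (2); add R6.
Step 2: cheapest edge leaving the tree is R2 R6 (16); add R2.
Step 3: cheapest edge leaving the tree is R2 R5 (10); add R5.
Step 4: cheapest edge leaving the tree is R4 R5 (17); add R4.
Step 5: cheapest edge leaving the tree is R3 R4 (6); add R3.
Step 6: cheapest edge leaving the tree is R3 R8 (8); add R8.
Step 7: cheapest edge leaving the tree is R1 R3 (20); add R1.
Step 8: cheapest edge leaving the tree is R5 R9 (20); add R9.
MST edges: R6 R7, R2 R6, R2 R5, R4 R5, R3 R4, R3 R8, R1 R3, R5 R9; total weight 2+16+10+17+6+8+20+20 = 99.

99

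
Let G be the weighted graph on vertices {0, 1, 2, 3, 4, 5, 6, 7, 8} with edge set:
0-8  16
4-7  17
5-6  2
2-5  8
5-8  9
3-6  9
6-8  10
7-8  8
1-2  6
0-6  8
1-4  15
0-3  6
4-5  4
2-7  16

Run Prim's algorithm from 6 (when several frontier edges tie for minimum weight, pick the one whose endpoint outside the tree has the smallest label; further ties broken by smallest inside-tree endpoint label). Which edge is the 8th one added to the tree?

Prim, starting at 6.
Step 1: cheapest edge leaving the tree is 5-6 (2); add 5.
Step 2: cheapest edge leaving the tree is 4-5 (4); add 4.
Step 3: cheapest edge leaving the tree is 0-6 (8); add 0.
Step 4: cheapest edge leaving the tree is 0-3 (6); add 3.
Step 5: cheapest edge leaving the tree is 2-5 (8); add 2.
Step 6: cheapest edge leaving the tree is 1-2 (6); add 1.
Step 7: cheapest edge leaving the tree is 5-8 (9); add 8.
Step 8: cheapest edge leaving the tree is 7-8 (8); add 7.
The 8th edge added is 7-8.

7-8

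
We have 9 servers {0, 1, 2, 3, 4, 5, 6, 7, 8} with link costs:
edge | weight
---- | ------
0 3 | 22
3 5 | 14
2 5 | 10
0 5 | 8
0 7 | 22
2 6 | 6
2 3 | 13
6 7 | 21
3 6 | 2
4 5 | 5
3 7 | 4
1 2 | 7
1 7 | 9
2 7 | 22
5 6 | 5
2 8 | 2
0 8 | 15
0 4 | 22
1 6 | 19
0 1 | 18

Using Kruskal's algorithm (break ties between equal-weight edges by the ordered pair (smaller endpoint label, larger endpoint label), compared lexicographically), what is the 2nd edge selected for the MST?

Kruskal: consider edges lightest-first.
2 8 (2): add — endpoints in different components.
3 6 (2): add — endpoints in different components.
3 7 (4): add — endpoints in different components.
4 5 (5): add — endpoints in different components.
5 6 (5): add — endpoints in different components.
2 6 (6): add — endpoints in different components.
1 2 (7): add — endpoints in different components.
0 5 (8): add — endpoints in different components.
The 2nd edge added is 3 6.

3-6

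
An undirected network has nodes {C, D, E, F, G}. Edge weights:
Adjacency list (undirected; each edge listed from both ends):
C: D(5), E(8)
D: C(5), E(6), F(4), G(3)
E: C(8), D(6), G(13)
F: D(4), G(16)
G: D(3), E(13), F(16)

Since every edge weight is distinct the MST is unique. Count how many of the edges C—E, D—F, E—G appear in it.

1

Kruskal's algorithm — process edges by increasing weight (ties by edge label):
D—G (3): add. Components now {C} {D,G} {E} {F}
D—F (4): add. Components now {C} {D,F,G} {E}
C—D (5): add. Components now {C,D,F,G} {E}
D—E (6): add. Components now {C,D,E,F,G}
MST edge set: {D—G, D—F, C—D, D—E}.
Of the listed edges, {D—F} are in the MST → 1.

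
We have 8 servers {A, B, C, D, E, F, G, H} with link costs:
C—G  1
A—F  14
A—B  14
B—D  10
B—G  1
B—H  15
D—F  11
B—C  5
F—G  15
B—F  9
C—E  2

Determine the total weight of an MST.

52

Kruskal: consider edges lightest-first.
B—G (1): add — endpoints in different components.
C—G (1): add — endpoints in different components.
C—E (2): add — endpoints in different components.
B—C (5): skip — B and C already connected.
B—F (9): add — endpoints in different components.
B—D (10): add — endpoints in different components.
D—F (11): skip — D and F already connected.
A—B (14): add — endpoints in different components.
A—F (14): skip — A and F already connected.
B—H (15): add — endpoints in different components.
MST edges: B—G, C—G, C—E, B—F, B—D, A—B, B—H; total weight 1+1+2+9+10+14+15 = 52.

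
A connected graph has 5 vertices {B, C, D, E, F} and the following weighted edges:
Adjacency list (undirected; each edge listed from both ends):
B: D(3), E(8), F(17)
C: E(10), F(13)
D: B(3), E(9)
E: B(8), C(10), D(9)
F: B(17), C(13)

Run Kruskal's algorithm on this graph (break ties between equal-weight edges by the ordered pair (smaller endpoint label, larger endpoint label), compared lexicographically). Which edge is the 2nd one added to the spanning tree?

B-E

Sort edges by weight, then run Kruskal:
B-D (3): add. Components now {B,D} {C} {E} {F}
B-E (8): add. Components now {B,D,E} {C} {F}
D-E (9): skip — D and E already connected.
C-E (10): add. Components now {B,C,D,E} {F}
C-F (13): add. Components now {B,C,D,E,F}
The 2nd edge added is B-E.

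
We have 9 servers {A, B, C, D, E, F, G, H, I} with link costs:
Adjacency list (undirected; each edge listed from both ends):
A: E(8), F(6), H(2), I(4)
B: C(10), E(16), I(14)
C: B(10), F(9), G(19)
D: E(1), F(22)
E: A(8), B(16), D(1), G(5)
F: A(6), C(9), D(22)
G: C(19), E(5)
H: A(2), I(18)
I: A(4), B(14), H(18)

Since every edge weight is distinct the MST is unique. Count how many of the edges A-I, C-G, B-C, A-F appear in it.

Kruskal: consider edges lightest-first.
D-E (1): add — endpoints in different components.
A-H (2): add — endpoints in different components.
A-I (4): add — endpoints in different components.
E-G (5): add — endpoints in different components.
A-F (6): add — endpoints in different components.
A-E (8): add — endpoints in different components.
C-F (9): add — endpoints in different components.
B-C (10): add — endpoints in different components.
MST edge set: {D-E, A-H, A-I, E-G, A-F, A-E, C-F, B-C}.
Of the listed edges, {A-I, B-C, A-F} are in the MST → 3.

3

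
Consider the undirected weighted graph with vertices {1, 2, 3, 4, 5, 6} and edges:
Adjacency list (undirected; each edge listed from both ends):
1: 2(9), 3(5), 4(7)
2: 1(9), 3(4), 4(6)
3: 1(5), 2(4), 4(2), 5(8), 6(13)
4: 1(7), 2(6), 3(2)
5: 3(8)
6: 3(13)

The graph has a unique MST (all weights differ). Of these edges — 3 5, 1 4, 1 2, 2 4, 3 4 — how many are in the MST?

Kruskal: consider edges lightest-first.
3 4 (2): add — endpoints in different components.
2 3 (4): add — endpoints in different components.
1 3 (5): add — endpoints in different components.
2 4 (6): skip — 2 and 4 already connected.
1 4 (7): skip — 1 and 4 already connected.
3 5 (8): add — endpoints in different components.
1 2 (9): skip — 1 and 2 already connected.
3 6 (13): add — endpoints in different components.
MST edge set: {3 4, 2 3, 1 3, 3 5, 3 6}.
Of the listed edges, {3 5, 3 4} are in the MST → 2.

2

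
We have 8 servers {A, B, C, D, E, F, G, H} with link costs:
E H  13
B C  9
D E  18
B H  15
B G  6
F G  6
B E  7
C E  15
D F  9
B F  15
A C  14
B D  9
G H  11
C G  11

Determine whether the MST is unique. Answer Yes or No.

Sort edges by weight, then run Kruskal:
B G (6): add — endpoints in different components.
F G (6): add — endpoints in different components.
B E (7): add — endpoints in different components.
B C (9): add — endpoints in different components.
B D (9): add — endpoints in different components.
D F (9): skip — D and F already connected.
C G (11): skip — C and G already connected.
G H (11): add — endpoints in different components.
E H (13): skip — E and H already connected.
A C (14): add — endpoints in different components.
Non-tree edge D F has weight 9, equal to the heaviest edge on its tree cycle — swapping gives another MST of the same weight. Not unique.

No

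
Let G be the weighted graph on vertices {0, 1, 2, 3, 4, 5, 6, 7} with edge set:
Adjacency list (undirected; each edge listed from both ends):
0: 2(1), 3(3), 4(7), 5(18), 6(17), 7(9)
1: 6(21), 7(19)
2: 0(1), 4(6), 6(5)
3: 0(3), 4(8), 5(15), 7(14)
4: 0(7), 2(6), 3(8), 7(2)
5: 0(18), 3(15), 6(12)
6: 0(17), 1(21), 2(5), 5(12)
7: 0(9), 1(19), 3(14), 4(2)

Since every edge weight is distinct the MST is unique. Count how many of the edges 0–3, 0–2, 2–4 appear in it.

Kruskal's algorithm — process edges by increasing weight (ties by edge label):
0–2 (1): add — endpoints in different components.
4–7 (2): add — endpoints in different components.
0–3 (3): add — endpoints in different components.
2–6 (5): add — endpoints in different components.
2–4 (6): add — endpoints in different components.
0–4 (7): skip — 0 and 4 already connected.
3–4 (8): skip — 3 and 4 already connected.
0–7 (9): skip — 0 and 7 already connected.
5–6 (12): add — endpoints in different components.
3–7 (14): skip — 3 and 7 already connected.
3–5 (15): skip — 3 and 5 already connected.
0–6 (17): skip — 0 and 6 already connected.
0–5 (18): skip — 0 and 5 already connected.
1–7 (19): add — endpoints in different components.
MST edge set: {0–2, 4–7, 0–3, 2–6, 2–4, 5–6, 1–7}.
Of the listed edges, {0–3, 0–2, 2–4} are in the MST → 3.

3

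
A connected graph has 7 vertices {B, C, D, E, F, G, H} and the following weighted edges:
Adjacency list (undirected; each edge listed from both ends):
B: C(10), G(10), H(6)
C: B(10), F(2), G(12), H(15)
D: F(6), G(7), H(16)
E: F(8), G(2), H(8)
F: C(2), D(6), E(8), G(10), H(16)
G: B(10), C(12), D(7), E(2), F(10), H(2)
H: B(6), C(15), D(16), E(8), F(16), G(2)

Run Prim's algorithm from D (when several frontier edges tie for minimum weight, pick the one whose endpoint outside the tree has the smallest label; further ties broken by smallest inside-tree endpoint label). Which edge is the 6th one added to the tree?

Prim's algorithm from D:
Step 1: cheapest edge leaving the tree is D—F (6); add F.
Step 2: cheapest edge leaving the tree is C—F (2); add C.
Step 3: cheapest edge leaving the tree is D—G (7); add G.
Step 4: cheapest edge leaving the tree is E—G (2); add E.
Step 5: cheapest edge leaving the tree is G—H (2); add H.
Step 6: cheapest edge leaving the tree is B—H (6); add B.
The 6th edge added is B—H.

B-H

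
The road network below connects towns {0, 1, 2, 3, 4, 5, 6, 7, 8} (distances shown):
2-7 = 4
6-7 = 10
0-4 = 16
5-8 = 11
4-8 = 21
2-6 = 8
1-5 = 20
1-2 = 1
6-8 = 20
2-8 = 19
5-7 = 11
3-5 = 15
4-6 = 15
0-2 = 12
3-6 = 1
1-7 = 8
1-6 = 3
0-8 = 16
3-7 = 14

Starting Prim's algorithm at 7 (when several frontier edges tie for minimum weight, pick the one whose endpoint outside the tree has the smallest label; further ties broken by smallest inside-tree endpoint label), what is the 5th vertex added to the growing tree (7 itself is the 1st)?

Prim's algorithm from 7:
Step 1: cheapest edge leaving the tree is 2-7 (4); add 2.
Step 2: cheapest edge leaving the tree is 1-2 (1); add 1.
Step 3: cheapest edge leaving the tree is 1-6 (3); add 6.
Step 4: cheapest edge leaving the tree is 3-6 (1); add 3.
Step 5: cheapest edge leaving the tree is 5-7 (11); add 5.
Step 6: cheapest edge leaving the tree is 5-8 (11); add 8.
Step 7: cheapest edge leaving the tree is 0-2 (12); add 0.
Step 8: cheapest edge leaving the tree is 4-6 (15); add 4.
Vertex order: 7, 2, 1, 6, 3, 5, 8, 0, 4. The 5th vertex is 3.

3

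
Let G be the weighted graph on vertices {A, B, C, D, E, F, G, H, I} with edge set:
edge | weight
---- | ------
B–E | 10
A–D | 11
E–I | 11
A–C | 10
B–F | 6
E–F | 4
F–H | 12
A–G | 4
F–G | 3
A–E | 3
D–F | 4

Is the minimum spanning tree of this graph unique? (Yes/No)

Kruskal: consider edges lightest-first.
A–E (3): add — endpoints in different components.
F–G (3): add — endpoints in different components.
A–G (4): add — endpoints in different components.
D–F (4): add — endpoints in different components.
E–F (4): skip — E and F already connected.
B–F (6): add — endpoints in different components.
A–C (10): add — endpoints in different components.
B–E (10): skip — B and E already connected.
A–D (11): skip — A and D already connected.
E–I (11): add — endpoints in different components.
F–H (12): add — endpoints in different components.
Non-tree edge E–F has weight 4, equal to the heaviest edge on its tree cycle — swapping gives another MST of the same weight. Not unique.

No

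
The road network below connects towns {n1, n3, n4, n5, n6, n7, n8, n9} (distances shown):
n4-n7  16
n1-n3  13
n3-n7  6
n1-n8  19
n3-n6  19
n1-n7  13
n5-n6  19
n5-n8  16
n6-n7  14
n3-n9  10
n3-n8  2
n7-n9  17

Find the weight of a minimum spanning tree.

Kruskal: consider edges lightest-first.
n3-n8 (2): add — endpoints in different components.
n3-n7 (6): add — endpoints in different components.
n3-n9 (10): add — endpoints in different components.
n1-n3 (13): add — endpoints in different components.
n1-n7 (13): skip — n1 and n7 already connected.
n6-n7 (14): add — endpoints in different components.
n4-n7 (16): add — endpoints in different components.
n5-n8 (16): add — endpoints in different components.
MST edges: n3-n8, n3-n7, n3-n9, n1-n3, n6-n7, n4-n7, n5-n8; total weight 2+6+10+13+14+16+16 = 77.

77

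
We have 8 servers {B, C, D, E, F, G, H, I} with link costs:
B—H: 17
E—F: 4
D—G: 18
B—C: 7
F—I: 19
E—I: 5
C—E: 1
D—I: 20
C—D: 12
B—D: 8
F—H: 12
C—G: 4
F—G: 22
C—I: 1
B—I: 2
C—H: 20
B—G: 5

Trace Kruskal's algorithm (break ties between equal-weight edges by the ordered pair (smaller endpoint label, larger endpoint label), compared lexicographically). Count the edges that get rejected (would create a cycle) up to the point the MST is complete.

4

Kruskal's algorithm — process edges by increasing weight (ties by edge label):
C—E (1): add — endpoints in different components.
C—I (1): add — endpoints in different components.
B—I (2): add — endpoints in different components.
C—G (4): add — endpoints in different components.
E—F (4): add — endpoints in different components.
B—G (5): skip — B and G already connected.
E—I (5): skip — E and I already connected.
B—C (7): skip — B and C already connected.
B—D (8): add — endpoints in different components.
C—D (12): skip — C and D already connected.
F—H (12): add — endpoints in different components.
Edges rejected before the tree was complete: 4.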